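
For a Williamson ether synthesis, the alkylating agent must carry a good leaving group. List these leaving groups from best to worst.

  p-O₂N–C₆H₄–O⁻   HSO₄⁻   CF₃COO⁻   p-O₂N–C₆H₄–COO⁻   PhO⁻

HSO₄⁻ > CF₃COO⁻ > p-O₂N–C₆H₄–COO⁻ > p-O₂N–C₆H₄–O⁻ > PhO⁻

The more stable X⁻ (or X) is on its own — i.e. the weaker a base it is — the better a leaving group it makes.
HSO₄⁻: pKₐ(H₂SO₄) ≈ -3 — conjugate base of a strong mineral acid
CF₃COO⁻: pKₐ(CF₃COOH) ≈ 0.2 — strongly electron-withdrawing CF₃ stabilises the carboxylate
p-O₂N–C₆H₄–COO⁻: pKₐ(p-nitrobenzoic acid) ≈ 3.4 — electron-withdrawing nitro group stabilises the carboxylate
p-O₂N–C₆H₄–O⁻: pKₐ(p-nitrophenol) ≈ 7.2 — nitro group delocalises the charge; the classic chromogenic LG
PhO⁻: pKₐ(C₆H₅OH (phenol)) ≈ 10 — resonance into the ring helps, but still a poor LG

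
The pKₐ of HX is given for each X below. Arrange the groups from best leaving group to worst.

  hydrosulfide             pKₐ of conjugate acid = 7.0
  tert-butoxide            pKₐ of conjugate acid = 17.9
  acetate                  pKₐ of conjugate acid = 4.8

acetate > hydrosulfide > tert-butoxide

Lower conjugate-acid pKₐ ⇒ weaker base ⇒ better leaving group.
Sorting by the given values: acetate (4.8), hydrosulfide (7.0), tert-butoxide (17.9).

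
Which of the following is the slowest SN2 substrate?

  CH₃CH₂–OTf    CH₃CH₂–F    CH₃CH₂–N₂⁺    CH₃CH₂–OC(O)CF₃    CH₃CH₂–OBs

Identical carbon frameworks mean the comparison reduces to leaving-group quality.
A good leaving group is a weak base: the lower the pKₐ of its conjugate acid, the more readily it departs.
CH₃CH₂–N₂⁺ loses N₂: no meaningful conjugate acid; N₂ departs as an exceptionally stable neutral molecule
CH₃CH₂–OTf loses OTf⁻: pKₐ(CF₃SO₃H (triflic acid)) ≈ -14
CH₃CH₂–OBs loses OBs⁻: pKₐ(p-BrC₆H₄SO₃H) ≈ -2.8
CH₃CH₂–OC(O)CF₃ loses CF₃COO⁻: pKₐ(CF₃COOH) ≈ 0.2
CH₃CH₂–F loses F⁻: pKₐ(HF) ≈ 3.2

CH₃CH₂–F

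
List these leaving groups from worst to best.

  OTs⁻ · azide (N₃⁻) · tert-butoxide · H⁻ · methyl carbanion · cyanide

methyl carbanion < H⁻ < tert-butoxide < cyanide < azide (N₃⁻) < OTs⁻

Rank by basicity of the departing species: weakest base leaves most easily.
OTs⁻: pKₐ(p-CH₃C₆H₄SO₃H (TsOH)) ≈ -2.8
azide (N₃⁻): pKₐ(HN₃) ≈ 4.7 — linear, resonance-stabilised
cyanide: pKₐ(HCN) ≈ 9.2 — sp carbon stabilises the charge somewhat, but still a poor LG
tert-butoxide: pKₐ(t-BuOH) ≈ 18 — bulky, strongly basic alkoxide
H⁻: pKₐ(H₂) ≈ 36
methyl carbanion: pKₐ(CH₄) ≈ 48 — unstabilised carbanion; the worst conceivable leaving group
Reversing gives the worst-to-best order requested.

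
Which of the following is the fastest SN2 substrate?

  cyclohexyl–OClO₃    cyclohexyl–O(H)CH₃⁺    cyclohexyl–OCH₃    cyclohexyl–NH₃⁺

Identical carbon frameworks mean the comparison reduces to leaving-group quality.
A good leaving group is a weak base: the lower the pKₐ of its conjugate acid, the more readily it departs.
cyclohexyl–OClO₃ loses ClO₄⁻: pKₐ(HClO₄) ≈ -10
cyclohexyl–O(H)CH₃⁺ loses R'OH: pKₐ(R'OH₂⁺) ≈ -2.4
cyclohexyl–NH₃⁺ loses NH₃: pKₐ(NH₄⁺) ≈ 9.2
cyclohexyl–OCH₃ loses CH₃O⁻: pKₐ(CH₃OH) ≈ 15.5

cyclohexyl–OClO₃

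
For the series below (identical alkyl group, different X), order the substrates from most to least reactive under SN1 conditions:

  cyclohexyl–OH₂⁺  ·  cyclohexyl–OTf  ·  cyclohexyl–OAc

Same R in every case — rank the leaving groups.
Leaving-group ability tracks the stability of the departed species; conjugate-acid pKₐ is the usual yardstick (lower pKₐ → better LG).
cyclohexyl–OTf loses OTf⁻: pKₐ(CF₃SO₃H (triflic acid)) ≈ -14
cyclohexyl–OH₂⁺ loses H₂O: pKₐ(H₃O⁺) ≈ -1.7
cyclohexyl–OAc loses AcO⁻: pKₐ(CH₃COOH) ≈ 4.8

cyclohexyl–OTf > cyclohexyl–OH₂⁺ > cyclohexyl–OAc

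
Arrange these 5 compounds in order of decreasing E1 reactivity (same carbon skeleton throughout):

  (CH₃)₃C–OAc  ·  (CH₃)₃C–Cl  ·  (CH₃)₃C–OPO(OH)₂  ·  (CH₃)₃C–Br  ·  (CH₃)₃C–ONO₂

Same R in every case — rank the leaving groups.
A good leaving group is a weak base: the lower the pKₐ of its conjugate acid, the more readily it departs.
(CH₃)₃C–Br loses Br⁻: pKₐ(HBr) ≈ -9
(CH₃)₃C–Cl loses Cl⁻: pKₐ(HCl) ≈ -7
(CH₃)₃C–ONO₂ loses NO₃⁻: pKₐ(HNO₃) ≈ -1.3
(CH₃)₃C–OPO(OH)₂ loses H₂PO₄⁻: pKₐ(H₃PO₄) ≈ 2.1
(CH₃)₃C–OAc loses AcO⁻: pKₐ(CH₃COOH) ≈ 4.8

(CH₃)₃C–Br > (CH₃)₃C–Cl > (CH₃)₃C–ONO₂ > (CH₃)₃C–OPO(OH)₂ > (CH₃)₃C–OAc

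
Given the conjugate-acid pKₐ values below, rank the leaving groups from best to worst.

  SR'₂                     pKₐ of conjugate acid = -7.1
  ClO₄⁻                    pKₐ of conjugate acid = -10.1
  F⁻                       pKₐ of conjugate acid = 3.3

Lower conjugate-acid pKₐ ⇒ weaker base ⇒ better leaving group.
Sorting by the given values: ClO₄⁻ (-10.1), SR'₂ (-7.1), F⁻ (3.3).

ClO₄⁻ > SR'₂ > F⁻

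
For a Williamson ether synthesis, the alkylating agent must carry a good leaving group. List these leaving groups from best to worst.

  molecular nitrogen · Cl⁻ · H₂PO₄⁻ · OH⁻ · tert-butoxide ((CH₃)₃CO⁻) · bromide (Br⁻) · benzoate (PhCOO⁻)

molecular nitrogen > bromide (Br⁻) > Cl⁻ > H₂PO₄⁻ > benzoate (PhCOO⁻) > OH⁻ > tert-butoxide ((CH₃)₃CO⁻)

A good leaving group is a weak base: the lower the pKₐ of its conjugate acid, the more readily it departs.
molecular nitrogen: no meaningful conjugate acid; N₂ departs as an exceptionally stable neutral molecule
bromide (Br⁻): pKₐ(HBr) ≈ -9 — weak base; good leaving group
Cl⁻: pKₐ(HCl) ≈ -7 — moderately weak base
H₂PO₄⁻: pKₐ(H₃PO₄) ≈ 2.1
benzoate (PhCOO⁻): pKₐ(C₆H₅COOH) ≈ 4.2 — aryl carboxylate
OH⁻: pKₐ(H₂O) ≈ 15.7 — strong base; essentially never leaves without prior activation
tert-butoxide ((CH₃)₃CO⁻): pKₐ(t-BuOH) ≈ 18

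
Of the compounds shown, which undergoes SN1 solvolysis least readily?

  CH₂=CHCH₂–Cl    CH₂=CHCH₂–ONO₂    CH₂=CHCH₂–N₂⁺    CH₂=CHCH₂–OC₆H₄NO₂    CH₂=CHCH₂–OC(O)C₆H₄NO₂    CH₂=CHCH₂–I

The skeletons are identical, so relative rate is governed entirely by leaving-group ability.
Leaving-group ability tracks the stability of the departed species; conjugate-acid pKₐ is the usual yardstick (lower pKₐ → better LG).
CH₂=CHCH₂–N₂⁺ loses N₂: no meaningful conjugate acid; N₂ departs as an exceptionally stable neutral molecule
CH₂=CHCH₂–I loses I⁻: pKₐ(HI) ≈ -10
CH₂=CHCH₂–Cl loses Cl⁻: pKₐ(HCl) ≈ -7
CH₂=CHCH₂–ONO₂ loses NO₃⁻: pKₐ(HNO₃) ≈ -1.3
CH₂=CHCH₂–OC(O)C₆H₄NO₂ loses p-O₂N–C₆H₄–COO⁻: pKₐ(p-nitrobenzoic acid) ≈ 3.4
CH₂=CHCH₂–OC₆H₄NO₂ loses p-O₂N–C₆H₄–O⁻: pKₐ(p-nitrophenol) ≈ 7.2

CH₂=CHCH₂–OC₆H₄NO₂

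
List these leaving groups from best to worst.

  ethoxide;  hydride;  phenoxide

A good leaving group is a weak base: the lower the pKₐ of its conjugate acid, the more readily it departs.
phenoxide: pKₐ(C₆H₅OH (phenol)) ≈ 10
ethoxide: pKₐ(CH₃CH₂OH) ≈ 16
hydride: pKₐ(H₂) ≈ 36

phenoxide > ethoxide > hydride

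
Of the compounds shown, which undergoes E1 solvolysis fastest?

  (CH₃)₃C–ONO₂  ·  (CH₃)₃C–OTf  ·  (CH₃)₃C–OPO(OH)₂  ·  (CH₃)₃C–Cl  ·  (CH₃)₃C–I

With the same alkyl group throughout, only the leaving group differentiates the rates.
Leaving-group ability tracks the stability of the departed species; conjugate-acid pKₐ is the usual yardstick (lower pKₐ → better LG).
(CH₃)₃C–OTf loses OTf⁻: pKₐ(CF₃SO₃H (triflic acid)) ≈ -14
(CH₃)₃C–I loses I⁻: pKₐ(HI) ≈ -10
(CH₃)₃C–Cl loses Cl⁻: pKₐ(HCl) ≈ -7
(CH₃)₃C–ONO₂ loses NO₃⁻: pKₐ(HNO₃) ≈ -1.3
(CH₃)₃C–OPO(OH)₂ loses H₂PO₄⁻: pKₐ(H₃PO₄) ≈ 2.1

(CH₃)₃C–OTf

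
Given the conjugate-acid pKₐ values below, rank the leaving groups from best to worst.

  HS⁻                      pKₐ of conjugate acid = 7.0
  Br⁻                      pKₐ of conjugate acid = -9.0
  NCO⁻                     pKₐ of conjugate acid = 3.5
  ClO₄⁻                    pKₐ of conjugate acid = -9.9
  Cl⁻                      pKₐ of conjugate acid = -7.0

Lower conjugate-acid pKₐ ⇒ weaker base ⇒ better leaving group.
Sorting by the given values: ClO₄⁻ (-9.9), Br⁻ (-9.0), Cl⁻ (-7.0), NCO⁻ (3.5), HS⁻ (7.0).

ClO₄⁻ > Br⁻ > Cl⁻ > NCO⁻ > HS⁻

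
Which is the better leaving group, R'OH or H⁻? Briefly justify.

R'OH is the better leaving group.
pKₐ(R'OH₂⁺) ≈ -2.4 versus pKₐ(H₂) ≈ 36: R'OH is the much weaker base.
Neutral; leaves from a protonated ether (an oxonium ion, R–O(H)R'⁺).

R'OH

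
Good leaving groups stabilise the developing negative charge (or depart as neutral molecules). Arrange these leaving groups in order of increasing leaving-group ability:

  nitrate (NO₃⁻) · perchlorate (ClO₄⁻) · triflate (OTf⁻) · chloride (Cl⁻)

Leaving-group ability tracks the stability of the departed species; conjugate-acid pKₐ is the usual yardstick (lower pKₐ → better LG).
triflate (OTf⁻): pKₐ(CF₃SO₃H (triflic acid)) ≈ -14 — charge spread over three oxygens and a CF₃ group; the premier leaving group in synthesis
perchlorate (ClO₄⁻): pKₐ(HClO₄) ≈ -10 — extremely weak base; rarely used for safety reasons
chloride (Cl⁻): pKₐ(HCl) ≈ -7
nitrate (NO₃⁻): pKₐ(HNO₃) ≈ -1.3 — resonance-delocalised over three oxygens
Reversing gives the worst-to-best order requested.

nitrate (NO₃⁻) < chloride (Cl⁻) < perchlorate (ClO₄⁻) < triflate (OTf⁻)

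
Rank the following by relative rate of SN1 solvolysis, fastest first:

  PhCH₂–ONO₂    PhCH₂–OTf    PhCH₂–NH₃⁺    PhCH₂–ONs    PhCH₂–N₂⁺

The skeletons are identical, so relative rate is governed entirely by leaving-group ability.
A good leaving group is a weak base: the lower the pKₐ of its conjugate acid, the more readily it departs.
PhCH₂–N₂⁺ loses N₂: no meaningful conjugate acid; N₂ departs as an exceptionally stable neutral molecule
PhCH₂–OTf loses OTf⁻: pKₐ(CF₃SO₃H (triflic acid)) ≈ -14
PhCH₂–ONs loses ONs⁻: pKₐ(p-O₂NC₆H₄SO₃H) ≈ -3.5
PhCH₂–ONO₂ loses NO₃⁻: pKₐ(HNO₃) ≈ -1.3
PhCH₂–NH₃⁺ loses NH₃: pKₐ(NH₄⁺) ≈ 9.2

PhCH₂–N₂⁺ > PhCH₂–OTf > PhCH₂–ONs > PhCH₂–ONO₂ > PhCH₂–NH₃⁺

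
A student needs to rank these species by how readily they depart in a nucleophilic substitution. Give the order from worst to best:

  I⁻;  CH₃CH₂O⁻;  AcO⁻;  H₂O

Rank by basicity of the departing species: weakest base leaves most easily.
I⁻: pKₐ(HI) ≈ -10
H₂O: pKₐ(H₃O⁺) ≈ -1.7
AcO⁻: pKₐ(CH₃COOH) ≈ 4.8
CH₃CH₂O⁻: pKₐ(CH₃CH₂OH) ≈ 16
Listed from poorest to best leaving group as asked.

CH₃CH₂O⁻ < AcO⁻ < H₂O < I⁻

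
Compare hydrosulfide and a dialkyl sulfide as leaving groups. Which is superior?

a dialkyl sulfide

a dialkyl sulfide is the better leaving group.
pKₐ(R'₂SH⁺) ≈ -7 versus pKₐ(H₂S) ≈ 7: a dialkyl sulfide is the much weaker base.
Neutral; leaves from a sulfonium salt (R–SR'₂⁺).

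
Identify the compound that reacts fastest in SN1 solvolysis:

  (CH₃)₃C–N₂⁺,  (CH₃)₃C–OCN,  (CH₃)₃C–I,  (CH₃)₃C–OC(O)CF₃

(CH₃)₃C–N₂⁺

With the same alkyl group throughout, only the leaving group differentiates the rates.
The more stable X⁻ (or X) is on its own — i.e. the weaker a base it is — the better a leaving group it makes.
(CH₃)₃C–N₂⁺ loses N₂: no meaningful conjugate acid; N₂ departs as an exceptionally stable neutral molecule
(CH₃)₃C–I loses I⁻: pKₐ(HI) ≈ -10
(CH₃)₃C–OC(O)CF₃ loses CF₃COO⁻: pKₐ(CF₃COOH) ≈ 0.2
(CH₃)₃C–OCN loses NCO⁻: pKₐ(HOCN) ≈ 3.5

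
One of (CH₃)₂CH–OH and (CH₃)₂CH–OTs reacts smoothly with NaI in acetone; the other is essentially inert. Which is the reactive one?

(CH₃)₂CH–OTs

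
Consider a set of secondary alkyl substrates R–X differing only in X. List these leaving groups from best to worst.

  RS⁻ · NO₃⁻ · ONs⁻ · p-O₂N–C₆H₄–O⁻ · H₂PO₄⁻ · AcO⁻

ONs⁻ > NO₃⁻ > H₂PO₄⁻ > AcO⁻ > p-O₂N–C₆H₄–O⁻ > RS⁻

A good leaving group is a weak base: the lower the pKₐ of its conjugate acid, the more readily it departs.
ONs⁻: pKₐ(p-O₂NC₆H₄SO₃H) ≈ -3.5
NO₃⁻: pKₐ(HNO₃) ≈ -1.3
H₂PO₄⁻: pKₐ(H₃PO₄) ≈ 2.1
AcO⁻: pKₐ(CH₃COOH) ≈ 4.8
p-O₂N–C₆H₄–O⁻: pKₐ(p-nitrophenol) ≈ 7.2
RS⁻: pKₐ(RSH (a thiol)) ≈ 10.5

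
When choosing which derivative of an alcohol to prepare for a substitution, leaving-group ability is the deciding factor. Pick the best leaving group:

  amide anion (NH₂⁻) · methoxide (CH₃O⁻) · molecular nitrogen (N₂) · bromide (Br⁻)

molecular nitrogen (N₂)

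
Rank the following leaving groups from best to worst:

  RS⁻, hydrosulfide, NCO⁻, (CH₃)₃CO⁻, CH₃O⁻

A good leaving group is a weak base: the lower the pKₐ of its conjugate acid, the more readily it departs.
NCO⁻: pKₐ(HOCN) ≈ 3.5
hydrosulfide: pKₐ(H₂S) ≈ 7
RS⁻: pKₐ(RSH (a thiol)) ≈ 10.5
CH₃O⁻: pKₐ(CH₃OH) ≈ 15.5 — strong base; alkoxides do not leave unassisted
(CH₃)₃CO⁻: pKₐ(t-BuOH) ≈ 18

NCO⁻ > hydrosulfide > RS⁻ > CH₃O⁻ > (CH₃)₃CO⁻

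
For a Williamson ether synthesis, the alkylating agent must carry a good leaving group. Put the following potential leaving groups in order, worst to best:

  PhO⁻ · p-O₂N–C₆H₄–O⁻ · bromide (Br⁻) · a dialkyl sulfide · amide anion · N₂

amide anion < PhO⁻ < p-O₂N–C₆H₄–O⁻ < a dialkyl sulfide < bromide (Br⁻) < N₂

The more stable X⁻ (or X) is on its own — i.e. the weaker a base it is — the better a leaving group it makes.
N₂: no meaningful conjugate acid; N₂ departs as an exceptionally stable neutral molecule
bromide (Br⁻): pKₐ(HBr) ≈ -9 — weak base; good leaving group
a dialkyl sulfide: pKₐ(R'₂SH⁺) ≈ -7
p-O₂N–C₆H₄–O⁻: pKₐ(p-nitrophenol) ≈ 7.2
PhO⁻: pKₐ(C₆H₅OH (phenol)) ≈ 10
amide anion: pKₐ(NH₃) ≈ 38 — extremely strong base; never a leaving group
Listed from poorest to best leaving group as asked.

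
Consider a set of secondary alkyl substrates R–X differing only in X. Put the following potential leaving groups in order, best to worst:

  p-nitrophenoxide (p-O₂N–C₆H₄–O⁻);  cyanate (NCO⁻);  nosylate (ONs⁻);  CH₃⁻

The more stable X⁻ (or X) is on its own — i.e. the weaker a base it is — the better a leaving group it makes.
nosylate (ONs⁻): pKₐ(p-O₂NC₆H₄SO₃H) ≈ -3.5
cyanate (NCO⁻): pKₐ(HOCN) ≈ 3.5
p-nitrophenoxide (p-O₂N–C₆H₄–O⁻): pKₐ(p-nitrophenol) ≈ 7.2
CH₃⁻: pKₐ(CH₄) ≈ 48

nosylate (ONs⁻) > cyanate (NCO⁻) > p-nitrophenoxide (p-O₂N–C₆H₄–O⁻) > CH₃⁻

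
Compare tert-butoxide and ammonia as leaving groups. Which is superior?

ammonia is the better leaving group.
pKₐ(NH₄⁺) ≈ 9.2 versus pKₐ(t-BuOH) ≈ 18: ammonia is the much weaker base.
Neutral but moderately basic; leaves from R–NH₃⁺.

ammonia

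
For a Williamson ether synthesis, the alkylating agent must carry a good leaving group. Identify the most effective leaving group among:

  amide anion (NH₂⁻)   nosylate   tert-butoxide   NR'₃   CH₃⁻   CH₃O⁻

nosylate

The more stable X⁻ (or X) is on its own — i.e. the weaker a base it is — the better a leaving group it makes.
nosylate: pKₐ(p-O₂NC₆H₄SO₃H) ≈ -3.5
NR'₃: pKₐ(R'₃NH⁺) ≈ 10.7
CH₃O⁻: pKₐ(CH₃OH) ≈ 15.5
tert-butoxide: pKₐ(t-BuOH) ≈ 18
amide anion (NH₂⁻): pKₐ(NH₃) ≈ 38
CH₃⁻: pKₐ(CH₄) ≈ 48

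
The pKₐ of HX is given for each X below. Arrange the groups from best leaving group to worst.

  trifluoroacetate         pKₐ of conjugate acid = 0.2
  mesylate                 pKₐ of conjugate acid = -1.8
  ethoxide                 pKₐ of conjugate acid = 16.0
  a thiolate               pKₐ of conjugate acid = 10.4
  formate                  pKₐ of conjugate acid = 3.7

Lower conjugate-acid pKₐ ⇒ weaker base ⇒ better leaving group.
Sorting by the given values: mesylate (-1.8), trifluoroacetate (0.2), formate (3.7), a thiolate (10.4), ethoxide (16.0).

mesylate > trifluoroacetate > formate > a thiolate > ethoxide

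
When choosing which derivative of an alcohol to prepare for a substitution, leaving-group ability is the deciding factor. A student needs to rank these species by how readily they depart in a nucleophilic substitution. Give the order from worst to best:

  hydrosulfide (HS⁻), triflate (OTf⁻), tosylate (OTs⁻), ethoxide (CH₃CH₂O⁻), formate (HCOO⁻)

Leaving-group ability tracks the stability of the departed species; conjugate-acid pKₐ is the usual yardstick (lower pKₐ → better LG).
triflate (OTf⁻): pKₐ(CF₃SO₃H (triflic acid)) ≈ -14 — charge spread over three oxygens and a CF₃ group; the premier leaving group in synthesis
tosylate (OTs⁻): pKₐ(p-CH₃C₆H₄SO₃H (TsOH)) ≈ -2.8 — resonance-delocalised arenesulfonate
formate (HCOO⁻): pKₐ(HCOOH) ≈ 3.8
hydrosulfide (HS⁻): pKₐ(H₂S) ≈ 7
ethoxide (CH₃CH₂O⁻): pKₐ(CH₃CH₂OH) ≈ 16 — strong base; alkoxides do not leave unassisted
The question asks for worst first, so the sequence is read in increasing leaving-group ability.

ethoxide (CH₃CH₂O⁻) < hydrosulfide (HS⁻) < formate (HCOO⁻) < tosylate (OTs⁻) < triflate (OTf⁻)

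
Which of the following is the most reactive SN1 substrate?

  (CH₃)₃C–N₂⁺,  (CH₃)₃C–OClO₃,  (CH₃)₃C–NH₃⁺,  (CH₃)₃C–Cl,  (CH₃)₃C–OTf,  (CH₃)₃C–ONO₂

Identical carbon frameworks mean the comparison reduces to leaving-group quality.
A good leaving group is a weak base: the lower the pKₐ of its conjugate acid, the more readily it departs.
(CH₃)₃C–N₂⁺ loses N₂: no meaningful conjugate acid; N₂ departs as an exceptionally stable neutral molecule
(CH₃)₃C–OTf loses OTf⁻: pKₐ(CF₃SO₃H (triflic acid)) ≈ -14
(CH₃)₃C–OClO₃ loses ClO₄⁻: pKₐ(HClO₄) ≈ -10
(CH₃)₃C–Cl loses Cl⁻: pKₐ(HCl) ≈ -7
(CH₃)₃C–ONO₂ loses NO₃⁻: pKₐ(HNO₃) ≈ -1.3
(CH₃)₃C–NH₃⁺ loses NH₃: pKₐ(NH₄⁺) ≈ 9.2

(CH₃)₃C–N₂⁺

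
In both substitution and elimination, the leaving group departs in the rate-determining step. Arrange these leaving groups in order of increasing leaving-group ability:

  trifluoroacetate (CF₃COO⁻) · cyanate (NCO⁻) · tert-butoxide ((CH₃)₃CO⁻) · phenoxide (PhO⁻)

trifluoroacetate (CF₃COO⁻): pKₐ(CF₃COOH) ≈ 0.2
cyanate (NCO⁻): pKₐ(HOCN) ≈ 3.5
phenoxide (PhO⁻): pKₐ(C₆H₅OH (phenol)) ≈ 10
tert-butoxide ((CH₃)₃CO⁻): pKₐ(t-BuOH) ≈ 18
Reversing gives the worst-to-best order requested.

tert-butoxide ((CH₃)₃CO⁻) < phenoxide (PhO⁻) < cyanate (NCO⁻) < trifluoroacetate (CF₃COO⁻)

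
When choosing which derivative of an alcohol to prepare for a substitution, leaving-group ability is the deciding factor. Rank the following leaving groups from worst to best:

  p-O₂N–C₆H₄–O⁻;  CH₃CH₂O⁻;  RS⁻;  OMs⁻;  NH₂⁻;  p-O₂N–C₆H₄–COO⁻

Leaving-group ability tracks the stability of the departed species; conjugate-acid pKₐ is the usual yardstick (lower pKₐ → better LG).
OMs⁻: pKₐ(CH₃SO₃H (MsOH)) ≈ -1.9
p-O₂N–C₆H₄–COO⁻: pKₐ(p-nitrobenzoic acid) ≈ 3.4
p-O₂N–C₆H₄–O⁻: pKₐ(p-nitrophenol) ≈ 7.2
RS⁻: pKₐ(RSH (a thiol)) ≈ 10.5
CH₃CH₂O⁻: pKₐ(CH₃CH₂OH) ≈ 16
NH₂⁻: pKₐ(NH₃) ≈ 38
Reversing gives the worst-to-best order requested.

NH₂⁻ < CH₃CH₂O⁻ < RS⁻ < p-O₂N–C₆H₄–O⁻ < p-O₂N–C₆H₄–COO⁻ < OMs⁻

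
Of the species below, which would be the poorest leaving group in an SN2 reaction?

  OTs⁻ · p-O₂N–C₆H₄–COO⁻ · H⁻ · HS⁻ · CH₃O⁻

H⁻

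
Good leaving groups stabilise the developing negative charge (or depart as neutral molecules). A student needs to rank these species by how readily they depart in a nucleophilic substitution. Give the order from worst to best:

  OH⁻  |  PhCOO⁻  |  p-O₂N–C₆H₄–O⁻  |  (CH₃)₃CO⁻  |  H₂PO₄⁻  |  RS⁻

(CH₃)₃CO⁻ < OH⁻ < RS⁻ < p-O₂N–C₆H₄–O⁻ < PhCOO⁻ < H₂PO₄⁻

H₂PO₄⁻: pKₐ(H₃PO₄) ≈ 2.1 — moderate base; biological leaving group after further activation
PhCOO⁻: pKₐ(C₆H₅COOH) ≈ 4.2 — aryl carboxylate
p-O₂N–C₆H₄–O⁻: pKₐ(p-nitrophenol) ≈ 7.2 — nitro group delocalises the charge; the classic chromogenic LG
RS⁻: pKₐ(RSH (a thiol)) ≈ 10.5
OH⁻: pKₐ(H₂O) ≈ 15.7
(CH₃)₃CO⁻: pKₐ(t-BuOH) ≈ 18 — bulky, strongly basic alkoxide
Reversing gives the worst-to-best order requested.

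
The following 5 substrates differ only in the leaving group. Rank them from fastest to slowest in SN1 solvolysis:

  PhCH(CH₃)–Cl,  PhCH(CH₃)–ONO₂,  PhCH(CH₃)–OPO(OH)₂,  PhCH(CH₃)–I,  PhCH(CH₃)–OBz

PhCH(CH₃)–I > PhCH(CH₃)–Cl > PhCH(CH₃)–ONO₂ > PhCH(CH₃)–OPO(OH)₂ > PhCH(CH₃)–OBz

Identical carbon frameworks mean the comparison reduces to leaving-group quality.
A good leaving group is a weak base: the lower the pKₐ of its conjugate acid, the more readily it departs.
PhCH(CH₃)–I loses I⁻: pKₐ(HI) ≈ -10
PhCH(CH₃)–Cl loses Cl⁻: pKₐ(HCl) ≈ -7
PhCH(CH₃)–ONO₂ loses NO₃⁻: pKₐ(HNO₃) ≈ -1.3
PhCH(CH₃)–OPO(OH)₂ loses H₂PO₄⁻: pKₐ(H₃PO₄) ≈ 2.1
PhCH(CH₃)–OBz loses PhCOO⁻: pKₐ(C₆H₅COOH) ≈ 4.2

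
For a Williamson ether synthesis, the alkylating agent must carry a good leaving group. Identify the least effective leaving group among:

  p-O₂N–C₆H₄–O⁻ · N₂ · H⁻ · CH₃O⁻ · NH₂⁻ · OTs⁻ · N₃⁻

NH₂⁻

N₂: no meaningful conjugate acid; N₂ departs as an exceptionally stable neutral molecule
OTs⁻: pKₐ(p-CH₃C₆H₄SO₃H (TsOH)) ≈ -2.8
N₃⁻: pKₐ(HN₃) ≈ 4.7
p-O₂N–C₆H₄–O⁻: pKₐ(p-nitrophenol) ≈ 7.2
CH₃O⁻: pKₐ(CH₃OH) ≈ 15.5
H⁻: pKₐ(H₂) ≈ 36
NH₂⁻: pKₐ(NH₃) ≈ 38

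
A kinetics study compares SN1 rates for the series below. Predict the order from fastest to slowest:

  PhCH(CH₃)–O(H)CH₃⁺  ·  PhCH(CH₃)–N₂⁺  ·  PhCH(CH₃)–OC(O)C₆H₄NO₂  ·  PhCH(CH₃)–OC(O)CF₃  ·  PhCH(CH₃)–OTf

The skeletons are identical, so relative rate is governed entirely by leaving-group ability.
A good leaving group is a weak base: the lower the pKₐ of its conjugate acid, the more readily it departs.
PhCH(CH₃)–N₂⁺ loses N₂: no meaningful conjugate acid; N₂ departs as an exceptionally stable neutral molecule
PhCH(CH₃)–OTf loses OTf⁻: pKₐ(CF₃SO₃H (triflic acid)) ≈ -14
PhCH(CH₃)–O(H)CH₃⁺ loses R'OH: pKₐ(R'OH₂⁺) ≈ -2.4
PhCH(CH₃)–OC(O)CF₃ loses CF₃COO⁻: pKₐ(CF₃COOH) ≈ 0.2
PhCH(CH₃)–OC(O)C₆H₄NO₂ loses p-O₂N–C₆H₄–COO⁻: pKₐ(p-nitrobenzoic acid) ≈ 3.4

PhCH(CH₃)–N₂⁺ > PhCH(CH₃)–OTf > PhCH(CH₃)–O(H)CH₃⁺ > PhCH(CH₃)–OC(O)CF₃ > PhCH(CH₃)–OC(O)C₆H₄NO₂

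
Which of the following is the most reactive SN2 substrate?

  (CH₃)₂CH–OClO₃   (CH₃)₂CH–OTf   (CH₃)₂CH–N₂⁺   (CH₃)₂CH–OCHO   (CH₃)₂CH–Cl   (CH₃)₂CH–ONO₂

Same R in every case — rank the leaving groups.
Rank by basicity of the departing species: weakest base leaves most easily.
(CH₃)₂CH–N₂⁺ loses N₂: no meaningful conjugate acid; N₂ departs as an exceptionally stable neutral molecule
(CH₃)₂CH–OTf loses OTf⁻: pKₐ(CF₃SO₃H (triflic acid)) ≈ -14
(CH₃)₂CH–OClO₃ loses ClO₄⁻: pKₐ(HClO₄) ≈ -10
(CH₃)₂CH–Cl loses Cl⁻: pKₐ(HCl) ≈ -7
(CH₃)₂CH–ONO₂ loses NO₃⁻: pKₐ(HNO₃) ≈ -1.3
(CH₃)₂CH–OCHO loses HCOO⁻: pKₐ(HCOOH) ≈ 3.8

(CH₃)₂CH–N₂⁺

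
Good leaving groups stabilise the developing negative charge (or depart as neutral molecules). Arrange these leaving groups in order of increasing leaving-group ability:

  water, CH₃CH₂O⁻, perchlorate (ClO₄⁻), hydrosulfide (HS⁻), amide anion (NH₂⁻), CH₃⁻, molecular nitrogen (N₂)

A good leaving group is a weak base: the lower the pKₐ of its conjugate acid, the more readily it departs.
molecular nitrogen (N₂): no meaningful conjugate acid; N₂ departs as an exceptionally stable neutral molecule
perchlorate (ClO₄⁻): pKₐ(HClO₄) ≈ -10
water: pKₐ(H₃O⁺) ≈ -1.7
hydrosulfide (HS⁻): pKₐ(H₂S) ≈ 7
CH₃CH₂O⁻: pKₐ(CH₃CH₂OH) ≈ 16
amide anion (NH₂⁻): pKₐ(NH₃) ≈ 38
CH₃⁻: pKₐ(CH₄) ≈ 48
The question asks for worst first, so the sequence is read in increasing leaving-group ability.

CH₃⁻ < amide anion (NH₂⁻) < CH₃CH₂O⁻ < hydrosulfide (HS⁻) < water < perchlorate (ClO₄⁻) < molecular nitrogen (N₂)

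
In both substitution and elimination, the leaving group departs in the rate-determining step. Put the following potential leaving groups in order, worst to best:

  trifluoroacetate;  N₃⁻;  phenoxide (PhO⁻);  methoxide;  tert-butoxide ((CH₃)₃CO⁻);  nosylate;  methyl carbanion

methyl carbanion < tert-butoxide ((CH₃)₃CO⁻) < methoxide < phenoxide (PhO⁻) < N₃⁻ < trifluoroacetate < nosylate

nosylate: pKₐ(p-O₂NC₆H₄SO₃H) ≈ -3.5
trifluoroacetate: pKₐ(CF₃COOH) ≈ 0.2
N₃⁻: pKₐ(HN₃) ≈ 4.7 — linear, resonance-stabilised
phenoxide (PhO⁻): pKₐ(C₆H₅OH (phenol)) ≈ 10 — resonance into the ring helps, but still a poor LG
methoxide: pKₐ(CH₃OH) ≈ 15.5 — strong base; alkoxides do not leave unassisted
tert-butoxide ((CH₃)₃CO⁻): pKₐ(t-BuOH) ≈ 18 — bulky, strongly basic alkoxide
methyl carbanion: pKₐ(CH₄) ≈ 48 — unstabilised carbanion; the worst conceivable leaving group
Listed from poorest to best leaving group as asked.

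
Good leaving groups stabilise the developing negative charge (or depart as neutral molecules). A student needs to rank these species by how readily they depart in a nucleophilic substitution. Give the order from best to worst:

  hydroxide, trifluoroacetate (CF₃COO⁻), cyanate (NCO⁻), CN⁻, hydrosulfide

The more stable X⁻ (or X) is on its own — i.e. the weaker a base it is — the better a leaving group it makes.
trifluoroacetate (CF₃COO⁻): pKₐ(CF₃COOH) ≈ 0.2 — strongly electron-withdrawing CF₃ stabilises the carboxylate
cyanate (NCO⁻): pKₐ(HOCN) ≈ 3.5 — resonance between N and O
hydrosulfide: pKₐ(H₂S) ≈ 7 — larger and more polarisable than the oxygen analogue
CN⁻: pKₐ(HCN) ≈ 9.2 — sp carbon stabilises the charge somewhat, but still a poor LG
hydroxide: pKₐ(H₂O) ≈ 15.7

trifluoroacetate (CF₃COO⁻) > cyanate (NCO⁻) > hydrosulfide > CN⁻ > hydroxide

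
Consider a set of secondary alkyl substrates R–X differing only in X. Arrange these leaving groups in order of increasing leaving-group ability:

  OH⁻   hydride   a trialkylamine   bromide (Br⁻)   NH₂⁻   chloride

NH₂⁻ < hydride < OH⁻ < a trialkylamine < chloride < bromide (Br⁻)

bromide (Br⁻): pKₐ(HBr) ≈ -9
chloride: pKₐ(HCl) ≈ -7 — moderately weak base
a trialkylamine: pKₐ(R'₃NH⁺) ≈ 10.7
OH⁻: pKₐ(H₂O) ≈ 15.7 — strong base; essentially never leaves without prior activation
hydride: pKₐ(H₂) ≈ 36 — extremely strong base; leaves only in special hydride-transfer contexts
NH₂⁻: pKₐ(NH₃) ≈ 38 — extremely strong base; never a leaving group
The question asks for worst first, so the sequence is read in increasing leaving-group ability.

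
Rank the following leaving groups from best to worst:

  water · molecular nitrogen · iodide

molecular nitrogen > iodide > water

The more stable X⁻ (or X) is on its own — i.e. the weaker a base it is — the better a leaving group it makes.
molecular nitrogen: no meaningful conjugate acid; N₂ departs as an exceptionally stable neutral molecule
iodide: pKₐ(HI) ≈ -10 — large, highly polarisable; very weak base
water: pKₐ(H₃O⁺) ≈ -1.7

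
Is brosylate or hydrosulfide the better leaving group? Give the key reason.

brosylate is the better leaving group.
pKₐ(p-BrC₆H₄SO₃H) ≈ -2.8 versus pKₐ(H₂S) ≈ 7: brosylate is the much weaker base.
Arenesulfonate with a p-bromo substituent.

brosylate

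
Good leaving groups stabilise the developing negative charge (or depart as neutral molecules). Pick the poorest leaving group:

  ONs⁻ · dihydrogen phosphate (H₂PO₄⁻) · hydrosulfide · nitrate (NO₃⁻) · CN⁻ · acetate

CN⁻

A good leaving group is a weak base: the lower the pKₐ of its conjugate acid, the more readily it departs.
ONs⁻: pKₐ(p-O₂NC₆H₄SO₃H) ≈ -3.5
nitrate (NO₃⁻): pKₐ(HNO₃) ≈ -1.3
dihydrogen phosphate (H₂PO₄⁻): pKₐ(H₃PO₄) ≈ 2.1
acetate: pKₐ(CH₃COOH) ≈ 4.8
hydrosulfide: pKₐ(H₂S) ≈ 7
CN⁻: pKₐ(HCN) ≈ 9.2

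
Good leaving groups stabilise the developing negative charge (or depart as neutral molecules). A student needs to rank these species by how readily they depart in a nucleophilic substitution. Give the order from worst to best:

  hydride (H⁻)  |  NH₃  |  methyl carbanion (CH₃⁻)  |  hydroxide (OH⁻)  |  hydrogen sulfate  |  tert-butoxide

methyl carbanion (CH₃⁻) < hydride (H⁻) < tert-butoxide < hydroxide (OH⁻) < NH₃ < hydrogen sulfate

hydrogen sulfate: pKₐ(H₂SO₄) ≈ -3 — conjugate base of a strong mineral acid
NH₃: pKₐ(NH₄⁺) ≈ 9.2
hydroxide (OH⁻): pKₐ(H₂O) ≈ 15.7 — strong base; essentially never leaves without prior activation
tert-butoxide: pKₐ(t-BuOH) ≈ 18 — bulky, strongly basic alkoxide
hydride (H⁻): pKₐ(H₂) ≈ 36 — extremely strong base; leaves only in special hydride-transfer contexts
methyl carbanion (CH₃⁻): pKₐ(CH₄) ≈ 48 — unstabilised carbanion; the worst conceivable leaving group
The question asks for worst first, so the sequence is read in increasing leaving-group ability.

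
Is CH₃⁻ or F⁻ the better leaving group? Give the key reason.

F⁻ is the better leaving group.
pKₐ(HF) ≈ 3.2 versus pKₐ(CH₄) ≈ 48: F⁻ is the much weaker base.
Small and strongly basic; the poor halide leaving group.

F⁻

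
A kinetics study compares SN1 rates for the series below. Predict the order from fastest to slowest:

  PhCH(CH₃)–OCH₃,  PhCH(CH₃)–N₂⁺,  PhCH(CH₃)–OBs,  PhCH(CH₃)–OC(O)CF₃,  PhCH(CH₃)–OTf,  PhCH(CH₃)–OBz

Identical carbon frameworks mean the comparison reduces to leaving-group quality.
The more stable X⁻ (or X) is on its own — i.e. the weaker a base it is — the better a leaving group it makes.
PhCH(CH₃)–N₂⁺ loses N₂: no meaningful conjugate acid; N₂ departs as an exceptionally stable neutral molecule
PhCH(CH₃)–OTf loses OTf⁻: pKₐ(CF₃SO₃H (triflic acid)) ≈ -14
PhCH(CH₃)–OBs loses OBs⁻: pKₐ(p-BrC₆H₄SO₃H) ≈ -2.8
PhCH(CH₃)–OC(O)CF₃ loses CF₃COO⁻: pKₐ(CF₃COOH) ≈ 0.2
PhCH(CH₃)–OBz loses PhCOO⁻: pKₐ(C₆H₅COOH) ≈ 4.2
PhCH(CH₃)–OCH₃ loses CH₃O⁻: pKₐ(CH₃OH) ≈ 15.5

PhCH(CH₃)–N₂⁺ > PhCH(CH₃)–OTf > PhCH(CH₃)–OBs > PhCH(CH₃)–OC(O)CF₃ > PhCH(CH₃)–OBz > PhCH(CH₃)–OCH₃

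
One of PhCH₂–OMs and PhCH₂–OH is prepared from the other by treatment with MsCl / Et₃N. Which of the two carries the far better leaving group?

From PhCH₂–OH the departing group would be OH⁻ (pKₐ(H₂O) ≈ 15.7). Strong base; essentially never leaves without prior activation.
From PhCH₂–OMs the leaving group is OMs⁻ (pKₐ(CH₃SO₃H (MsOH)) ≈ -1.9). Resonance-delocalised alkanesulfonate.
Treatment with MsCl / Et₃N works by converting the hydroxyl into a mesylate, making PhCH₂–OMs enormously more reactive.

PhCH₂–OMs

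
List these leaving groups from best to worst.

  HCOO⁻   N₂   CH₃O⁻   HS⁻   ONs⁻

Rank by basicity of the departing species: weakest base leaves most easily.
N₂: no meaningful conjugate acid; N₂ departs as an exceptionally stable neutral molecule
ONs⁻: pKₐ(p-O₂NC₆H₄SO₃H) ≈ -3.5 — p-nitro group further stabilises the sulfonate
HCOO⁻: pKₐ(HCOOH) ≈ 3.8
HS⁻: pKₐ(H₂S) ≈ 7 — larger and more polarisable than the oxygen analogue
CH₃O⁻: pKₐ(CH₃OH) ≈ 15.5 — strong base; alkoxides do not leave unassisted

N₂ > ONs⁻ > HCOO⁻ > HS⁻ > CH₃O⁻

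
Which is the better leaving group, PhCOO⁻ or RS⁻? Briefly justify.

PhCOO⁻ is the better leaving group.
pKₐ(C₆H₅COOH) ≈ 4.2 versus pKₐ(RSH (a thiol)) ≈ 10.5: PhCOO⁻ is the much weaker base.
Aryl carboxylate.

PhCOO⁻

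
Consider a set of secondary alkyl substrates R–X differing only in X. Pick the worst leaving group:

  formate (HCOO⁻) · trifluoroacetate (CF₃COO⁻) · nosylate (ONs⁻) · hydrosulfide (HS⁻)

hydrosulfide (HS⁻)

nosylate (ONs⁻): pKₐ(p-O₂NC₆H₄SO₃H) ≈ -3.5
trifluoroacetate (CF₃COO⁻): pKₐ(CF₃COOH) ≈ 0.2
formate (HCOO⁻): pKₐ(HCOOH) ≈ 3.8
hydrosulfide (HS⁻): pKₐ(H₂S) ≈ 7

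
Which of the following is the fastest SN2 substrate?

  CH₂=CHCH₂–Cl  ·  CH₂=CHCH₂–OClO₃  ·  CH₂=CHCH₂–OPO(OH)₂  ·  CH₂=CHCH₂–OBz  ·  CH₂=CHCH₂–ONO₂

CH₂=CHCH₂–OClO₃

Identical carbon frameworks mean the comparison reduces to leaving-group quality.
Leaving-group ability tracks the stability of the departed species; conjugate-acid pKₐ is the usual yardstick (lower pKₐ → better LG).
CH₂=CHCH₂–OClO₃ loses ClO₄⁻: pKₐ(HClO₄) ≈ -10
CH₂=CHCH₂–Cl loses Cl⁻: pKₐ(HCl) ≈ -7
CH₂=CHCH₂–ONO₂ loses NO₃⁻: pKₐ(HNO₃) ≈ -1.3
CH₂=CHCH₂–OPO(OH)₂ loses H₂PO₄⁻: pKₐ(H₃PO₄) ≈ 2.1
CH₂=CHCH₂–OBz loses PhCOO⁻: pKₐ(C₆H₅COOH) ≈ 4.2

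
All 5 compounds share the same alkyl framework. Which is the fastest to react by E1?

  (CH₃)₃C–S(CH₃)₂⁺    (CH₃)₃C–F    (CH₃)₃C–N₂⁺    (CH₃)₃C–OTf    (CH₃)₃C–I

(CH₃)₃C–N₂⁺

Same R in every case — rank the leaving groups.
Leaving-group ability tracks the stability of the departed species; conjugate-acid pKₐ is the usual yardstick (lower pKₐ → better LG).
(CH₃)₃C–N₂⁺ loses N₂: no meaningful conjugate acid; N₂ departs as an exceptionally stable neutral molecule
(CH₃)₃C–OTf loses OTf⁻: pKₐ(CF₃SO₃H (triflic acid)) ≈ -14
(CH₃)₃C–I loses I⁻: pKₐ(HI) ≈ -10
(CH₃)₃C–S(CH₃)₂⁺ loses SR'₂: pKₐ(R'₂SH⁺) ≈ -7
(CH₃)₃C–F loses F⁻: pKₐ(HF) ≈ 3.2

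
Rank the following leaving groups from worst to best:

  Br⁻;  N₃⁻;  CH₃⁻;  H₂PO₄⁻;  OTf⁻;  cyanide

CH₃⁻ < cyanide < N₃⁻ < H₂PO₄⁻ < Br⁻ < OTf⁻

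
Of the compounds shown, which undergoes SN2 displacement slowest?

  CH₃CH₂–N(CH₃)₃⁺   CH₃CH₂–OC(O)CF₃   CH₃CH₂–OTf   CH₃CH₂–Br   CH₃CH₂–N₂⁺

CH₃CH₂–N(CH₃)₃⁺

Identical carbon frameworks mean the comparison reduces to leaving-group quality.
Leaving-group ability tracks the stability of the departed species; conjugate-acid pKₐ is the usual yardstick (lower pKₐ → better LG).
CH₃CH₂–N₂⁺ loses N₂: no meaningful conjugate acid; N₂ departs as an exceptionally stable neutral molecule
CH₃CH₂–OTf loses OTf⁻: pKₐ(CF₃SO₃H (triflic acid)) ≈ -14
CH₃CH₂–Br loses Br⁻: pKₐ(HBr) ≈ -9
CH₃CH₂–OC(O)CF₃ loses CF₃COO⁻: pKₐ(CF₃COOH) ≈ 0.2
CH₃CH₂–N(CH₃)₃⁺ loses NR'₃: pKₐ(R'₃NH⁺) ≈ 10.7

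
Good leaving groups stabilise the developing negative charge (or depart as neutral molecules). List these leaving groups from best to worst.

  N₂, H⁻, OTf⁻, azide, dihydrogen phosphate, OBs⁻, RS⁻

N₂ > OTf⁻ > OBs⁻ > dihydrogen phosphate > azide > RS⁻ > H⁻

Leaving-group ability tracks the stability of the departed species; conjugate-acid pKₐ is the usual yardstick (lower pKₐ → better LG).
N₂: no meaningful conjugate acid; N₂ departs as an exceptionally stable neutral molecule
OTf⁻: pKₐ(CF₃SO₃H (triflic acid)) ≈ -14
OBs⁻: pKₐ(p-BrC₆H₄SO₃H) ≈ -2.8
dihydrogen phosphate: pKₐ(H₃PO₄) ≈ 2.1
azide: pKₐ(HN₃) ≈ 4.7
RS⁻: pKₐ(RSH (a thiol)) ≈ 10.5
H⁻: pKₐ(H₂) ≈ 36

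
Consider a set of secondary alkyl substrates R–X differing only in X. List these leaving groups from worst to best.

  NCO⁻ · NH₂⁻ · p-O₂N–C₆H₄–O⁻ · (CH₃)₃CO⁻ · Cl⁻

NH₂⁻ < (CH₃)₃CO⁻ < p-O₂N–C₆H₄–O⁻ < NCO⁻ < Cl⁻

Rank by basicity of the departing species: weakest base leaves most easily.
Cl⁻: pKₐ(HCl) ≈ -7
NCO⁻: pKₐ(HOCN) ≈ 3.5
p-O₂N–C₆H₄–O⁻: pKₐ(p-nitrophenol) ≈ 7.2
(CH₃)₃CO⁻: pKₐ(t-BuOH) ≈ 18
NH₂⁻: pKₐ(NH₃) ≈ 38
Listed from poorest to best leaving group as asked.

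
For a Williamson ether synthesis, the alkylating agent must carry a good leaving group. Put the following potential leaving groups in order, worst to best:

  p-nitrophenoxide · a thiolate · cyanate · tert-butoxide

tert-butoxide < a thiolate < p-nitrophenoxide < cyanate

cyanate: pKₐ(HOCN) ≈ 3.5 — resonance between N and O
p-nitrophenoxide: pKₐ(p-nitrophenol) ≈ 7.2
a thiolate: pKₐ(RSH (a thiol)) ≈ 10.5 — moderately basic; rarely leaves without activation
tert-butoxide: pKₐ(t-BuOH) ≈ 18
Listed from poorest to best leaving group as asked.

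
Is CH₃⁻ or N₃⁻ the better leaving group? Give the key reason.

N₃⁻

N₃⁻ is the better leaving group.
pKₐ(HN₃) ≈ 4.7 versus pKₐ(CH₄) ≈ 48: N₃⁻ is the much weaker base.
Linear, resonance-stabilised.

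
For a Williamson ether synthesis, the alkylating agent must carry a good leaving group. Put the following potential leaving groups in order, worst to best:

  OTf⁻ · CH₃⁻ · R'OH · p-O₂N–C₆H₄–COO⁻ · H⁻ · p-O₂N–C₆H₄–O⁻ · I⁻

A good leaving group is a weak base: the lower the pKₐ of its conjugate acid, the more readily it departs.
OTf⁻: pKₐ(CF₃SO₃H (triflic acid)) ≈ -14
I⁻: pKₐ(HI) ≈ -10 — large, highly polarisable; very weak base
R'OH: pKₐ(R'OH₂⁺) ≈ -2.4
p-O₂N–C₆H₄–COO⁻: pKₐ(p-nitrobenzoic acid) ≈ 3.4 — electron-withdrawing nitro group stabilises the carboxylate
p-O₂N–C₆H₄–O⁻: pKₐ(p-nitrophenol) ≈ 7.2 — nitro group delocalises the charge; the classic chromogenic LG
H⁻: pKₐ(H₂) ≈ 36
CH₃⁻: pKₐ(CH₄) ≈ 48 — unstabilised carbanion; the worst conceivable leaving group
The question asks for worst first, so the sequence is read in increasing leaving-group ability.

CH₃⁻ < H⁻ < p-O₂N–C₆H₄–O⁻ < p-O₂N–C₆H₄–COO⁻ < R'OH < I⁻ < OTf⁻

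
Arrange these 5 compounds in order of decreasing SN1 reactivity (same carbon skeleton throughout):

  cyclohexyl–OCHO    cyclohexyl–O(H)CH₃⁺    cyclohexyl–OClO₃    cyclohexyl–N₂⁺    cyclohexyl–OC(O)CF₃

The skeletons are identical, so relative rate is governed entirely by leaving-group ability.
Leaving-group ability tracks the stability of the departed species; conjugate-acid pKₐ is the usual yardstick (lower pKₐ → better LG).
cyclohexyl–N₂⁺ loses N₂: no meaningful conjugate acid; N₂ departs as an exceptionally stable neutral molecule
cyclohexyl–OClO₃ loses ClO₄⁻: pKₐ(HClO₄) ≈ -10
cyclohexyl–O(H)CH₃⁺ loses R'OH: pKₐ(R'OH₂⁺) ≈ -2.4
cyclohexyl–OC(O)CF₃ loses CF₃COO⁻: pKₐ(CF₃COOH) ≈ 0.2
cyclohexyl–OCHO loses HCOO⁻: pKₐ(HCOOH) ≈ 3.8

cyclohexyl–N₂⁺ > cyclohexyl–OClO₃ > cyclohexyl–O(H)CH₃⁺ > cyclohexyl–OC(O)CF₃ > cyclohexyl–OCHO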